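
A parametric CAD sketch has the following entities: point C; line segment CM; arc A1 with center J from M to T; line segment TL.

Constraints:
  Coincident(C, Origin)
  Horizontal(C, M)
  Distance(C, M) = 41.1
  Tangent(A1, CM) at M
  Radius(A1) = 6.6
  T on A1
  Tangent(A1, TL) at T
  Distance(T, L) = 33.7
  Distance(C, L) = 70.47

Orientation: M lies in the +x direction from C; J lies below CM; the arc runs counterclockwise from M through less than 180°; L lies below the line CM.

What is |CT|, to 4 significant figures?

38.43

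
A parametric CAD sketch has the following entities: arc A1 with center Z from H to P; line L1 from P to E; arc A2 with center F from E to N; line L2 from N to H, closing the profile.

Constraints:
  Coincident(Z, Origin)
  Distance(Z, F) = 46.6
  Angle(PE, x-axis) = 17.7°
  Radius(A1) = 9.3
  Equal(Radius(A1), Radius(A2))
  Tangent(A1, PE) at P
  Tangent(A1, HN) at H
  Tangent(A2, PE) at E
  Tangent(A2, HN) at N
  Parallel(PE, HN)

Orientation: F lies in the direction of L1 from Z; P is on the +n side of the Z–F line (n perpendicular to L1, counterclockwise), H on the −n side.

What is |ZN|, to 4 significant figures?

47.52

Tangency of A1 to both parallel lines with radius 9.3 puts P and H at Z ± 9.3·n: P = (-2.828, 8.860), H = (2.828, -8.860). Equal radii place E and N the same way about F: E = F + 9.3·n = (41.57, 23.03), N = F − 9.3·n = (47.22, 5.308). Then |ZN| = |N − Z| = 47.52.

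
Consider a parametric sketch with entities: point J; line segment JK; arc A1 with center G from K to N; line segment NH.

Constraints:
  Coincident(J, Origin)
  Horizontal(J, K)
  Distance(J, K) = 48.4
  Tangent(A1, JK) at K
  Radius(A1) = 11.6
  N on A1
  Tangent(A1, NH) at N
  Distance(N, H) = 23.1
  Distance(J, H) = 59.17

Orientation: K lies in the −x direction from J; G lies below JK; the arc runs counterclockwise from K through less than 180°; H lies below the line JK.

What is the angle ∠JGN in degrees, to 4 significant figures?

161.3°

J is at the origin; JK is horizontal with |JK| = 48.4 and K on the −x side, so K = (-48.40, 0.000). Since A1 is tangent to JK there, GK ⟂ JK, so G = K + (0, -11.6) = (-48.40, -11.60). Since GN ⟂ NH (tangency), |GH| = √(11.6² + 23.1²) = 25.85 regardless of where N sits on A1. So H lies on both circle(J, 59.17) and circle(G, 25.85); the below-JK intersection is H = (-45.91, -37.33). N is the foot of the tangent from H: N = (-58.22, -17.78).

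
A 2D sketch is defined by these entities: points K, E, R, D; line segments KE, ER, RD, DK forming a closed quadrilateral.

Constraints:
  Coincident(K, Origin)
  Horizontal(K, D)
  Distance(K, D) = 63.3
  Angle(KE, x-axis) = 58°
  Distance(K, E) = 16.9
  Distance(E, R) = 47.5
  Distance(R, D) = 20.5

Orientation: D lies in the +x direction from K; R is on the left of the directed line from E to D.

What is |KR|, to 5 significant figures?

59.402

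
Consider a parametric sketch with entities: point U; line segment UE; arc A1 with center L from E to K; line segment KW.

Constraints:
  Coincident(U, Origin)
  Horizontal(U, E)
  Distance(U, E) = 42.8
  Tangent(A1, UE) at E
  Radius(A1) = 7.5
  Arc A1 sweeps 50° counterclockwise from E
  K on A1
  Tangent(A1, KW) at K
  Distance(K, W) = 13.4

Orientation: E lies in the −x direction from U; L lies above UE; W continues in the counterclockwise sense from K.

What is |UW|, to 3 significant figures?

31.2

U is at the origin; UE is horizontal with |UE| = 42.8 and E on the −x side, so E = (-42.8, 0.00). A1 meets UE tangentially, so LE is at right angles to UE, so L = E + (0, 7.5) = (-42.8, 7.50). On A1, E sits at bearing -90° from L; a 50° counterclockwise sweep puts K at bearing -40°, so K = L + 7.5·(cos -40°, sin -40°) = (-37.1, 2.68). Since A1 is tangent to KW there, LK ⟂ KW, so KW runs along (−sin -40°, cos -40°); with |KW| = 13.4, W = (-28.4, 12.9). Then |UW| = |W − U| = 31.2.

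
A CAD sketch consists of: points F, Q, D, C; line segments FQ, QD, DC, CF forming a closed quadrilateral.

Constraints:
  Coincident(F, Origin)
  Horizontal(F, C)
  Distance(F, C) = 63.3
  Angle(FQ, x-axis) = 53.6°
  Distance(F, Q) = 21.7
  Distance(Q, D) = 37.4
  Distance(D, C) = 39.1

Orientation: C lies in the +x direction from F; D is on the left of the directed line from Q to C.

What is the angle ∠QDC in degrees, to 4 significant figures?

88.43°

F is at the origin; FC is horizontal with |FC| = 63.3 and C in +x, so C = (63.3, 0). FQ runs at 53.6° with |FQ| = 21.7, so Q = (12.88, 17.47). D is determined by |QD| = 37.4 and |DC| = 39.1 together: it lies at the intersection of circle(Q, 37.4) and circle(C, 39.1). With |QC| = 53.36, the foot of the radical line on QC is 25.46 from Q and the perpendicular offset is √(37.4² − 25.46²) = 27.39. Taking the left-of-QC solution: D = (45.90, 35.02).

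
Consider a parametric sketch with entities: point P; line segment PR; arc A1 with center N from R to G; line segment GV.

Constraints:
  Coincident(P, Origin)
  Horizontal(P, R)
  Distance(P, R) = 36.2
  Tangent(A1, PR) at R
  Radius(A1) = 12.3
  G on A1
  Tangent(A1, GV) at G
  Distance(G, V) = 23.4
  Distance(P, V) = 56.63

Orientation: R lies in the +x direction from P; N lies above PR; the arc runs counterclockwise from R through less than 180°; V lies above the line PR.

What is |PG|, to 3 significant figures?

50.5

P is at the origin; PR is horizontal with |PR| = 36.2 and R on the +x side, so R = (36.2, 0.00). Since A1 is tangent to PR there, NR ⟂ PR, so N = R + (0, 12.3) = (36.2, 12.3). Since NG ⟂ GV (tangency), |NV| = √(12.3² + 23.4²) = 26.4 regardless of where G sits on A1. So V lies on both circle(P, 56.63) and circle(N, 26.4); the above-PR intersection is V = (41.9, 38.1). G is the foot of the tangent from V: G = (48.1, 15.5).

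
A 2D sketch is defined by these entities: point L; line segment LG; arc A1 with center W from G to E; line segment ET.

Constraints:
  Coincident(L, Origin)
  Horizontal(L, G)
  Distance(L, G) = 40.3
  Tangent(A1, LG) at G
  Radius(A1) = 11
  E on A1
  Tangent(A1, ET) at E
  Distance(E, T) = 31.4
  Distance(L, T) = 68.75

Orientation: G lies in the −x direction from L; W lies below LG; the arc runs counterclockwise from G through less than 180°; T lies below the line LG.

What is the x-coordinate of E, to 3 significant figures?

-51.2

Checks: ∠(WG, GL) = 90.00° ✓; |WE| = 11.00 ✓; ∠(WE, ET) = 90.00° ✓; |ET| = 31.40 ✓; |LT| = 68.75 ✓.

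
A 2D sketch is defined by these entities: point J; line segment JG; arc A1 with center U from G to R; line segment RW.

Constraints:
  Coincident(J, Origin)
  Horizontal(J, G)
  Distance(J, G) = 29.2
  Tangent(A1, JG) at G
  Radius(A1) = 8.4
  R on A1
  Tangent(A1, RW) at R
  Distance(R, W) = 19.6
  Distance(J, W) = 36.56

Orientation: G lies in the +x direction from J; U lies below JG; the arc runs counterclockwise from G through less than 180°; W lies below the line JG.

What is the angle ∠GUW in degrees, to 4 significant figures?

162.1°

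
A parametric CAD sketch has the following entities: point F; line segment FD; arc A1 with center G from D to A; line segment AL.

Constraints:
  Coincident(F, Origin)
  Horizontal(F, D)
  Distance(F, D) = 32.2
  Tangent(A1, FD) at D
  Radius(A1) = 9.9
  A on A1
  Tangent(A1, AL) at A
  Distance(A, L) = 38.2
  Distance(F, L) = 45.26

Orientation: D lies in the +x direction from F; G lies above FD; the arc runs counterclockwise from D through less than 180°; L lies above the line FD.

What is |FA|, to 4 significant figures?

42.65

Checks: ∠(GD, DF) = 90.00° ✓; |GD| = 9.900 ✓; |GA| = 9.900 ✓; ∠(GA, AL) = 90.00° ✓; |AL| = 38.20 ✓; |FL| = 45.26 ✓.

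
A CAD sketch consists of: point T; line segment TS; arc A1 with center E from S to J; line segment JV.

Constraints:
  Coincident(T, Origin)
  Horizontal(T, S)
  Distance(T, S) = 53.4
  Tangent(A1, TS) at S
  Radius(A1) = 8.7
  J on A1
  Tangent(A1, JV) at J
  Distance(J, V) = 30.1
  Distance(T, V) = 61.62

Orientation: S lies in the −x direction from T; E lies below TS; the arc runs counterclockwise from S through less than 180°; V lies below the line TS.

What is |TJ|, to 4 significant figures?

62.44

T is at the origin; T and S share the same y with |TS| = 53.4 and S on the −x side, so S = (-53.40, 0.000). A1 meets TS tangentially, so ES is at right angles to TS, so E = S + (0, -8.7) = (-53.40, -8.700). Since EJ ⟂ JV (tangency), |EV| = √(8.7² + 30.1²) = 31.33 regardless of where J sits on A1. So V lies on both circle(T, 61.62) and circle(E, 31.33); the below-TS intersection is V = (-47.34, -39.44). J is the foot of the tangent from V: J = (-61.13, -12.69).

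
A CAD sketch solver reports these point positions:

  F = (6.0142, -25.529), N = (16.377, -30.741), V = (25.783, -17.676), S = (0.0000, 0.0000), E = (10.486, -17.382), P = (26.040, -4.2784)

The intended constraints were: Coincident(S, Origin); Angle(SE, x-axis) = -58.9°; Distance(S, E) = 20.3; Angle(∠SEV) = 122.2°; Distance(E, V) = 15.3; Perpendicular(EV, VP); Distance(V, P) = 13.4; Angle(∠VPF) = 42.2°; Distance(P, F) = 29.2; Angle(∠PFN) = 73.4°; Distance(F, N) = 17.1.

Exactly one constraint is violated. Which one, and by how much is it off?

Distance(F, N) = 17.1 — off by 5.50.

S = (0.00, 0.00) ✓; SE at -58.90° ✓; |SE| = 20.30 ✓; ∠SEV = 122.2° ✓; |EV| = 15.30 ✓; ∠(EV, VP) = 90.00° ✓; |VP| = 13.40 ✓; ∠VPF = 42.20° ✓; |PF| = 29.20 ✓; ∠PFN = 73.40° ✓; |FN| = 11.60 ✗.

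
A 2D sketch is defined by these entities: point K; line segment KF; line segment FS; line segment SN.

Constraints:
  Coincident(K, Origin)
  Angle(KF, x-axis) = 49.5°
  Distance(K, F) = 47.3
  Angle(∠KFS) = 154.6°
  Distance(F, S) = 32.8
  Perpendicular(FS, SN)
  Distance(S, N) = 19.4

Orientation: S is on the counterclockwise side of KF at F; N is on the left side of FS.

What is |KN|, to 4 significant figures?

75.53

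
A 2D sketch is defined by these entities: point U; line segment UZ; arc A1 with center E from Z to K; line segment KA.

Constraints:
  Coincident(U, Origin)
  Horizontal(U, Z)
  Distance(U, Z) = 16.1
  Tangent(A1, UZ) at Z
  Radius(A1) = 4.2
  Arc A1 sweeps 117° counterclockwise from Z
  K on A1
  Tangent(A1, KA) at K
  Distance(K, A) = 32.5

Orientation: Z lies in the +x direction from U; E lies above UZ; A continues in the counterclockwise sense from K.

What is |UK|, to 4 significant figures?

20.76

U is at the origin; U and Z share the same y with |UZ| = 16.1 and Z on the +x side, so Z = (16.10, 0.000). A1 meets UZ tangentially, so EZ is at right angles to UZ, so E = Z + (0, 4.2) = (16.10, 4.200). On A1, Z sits at bearing -90° from E; a 117° counterclockwise sweep puts K at bearing 27°, so K = E + 4.2·(cos 27°, sin 27°) = (19.84, 6.107). Then |UK| = |K − U| = 20.76.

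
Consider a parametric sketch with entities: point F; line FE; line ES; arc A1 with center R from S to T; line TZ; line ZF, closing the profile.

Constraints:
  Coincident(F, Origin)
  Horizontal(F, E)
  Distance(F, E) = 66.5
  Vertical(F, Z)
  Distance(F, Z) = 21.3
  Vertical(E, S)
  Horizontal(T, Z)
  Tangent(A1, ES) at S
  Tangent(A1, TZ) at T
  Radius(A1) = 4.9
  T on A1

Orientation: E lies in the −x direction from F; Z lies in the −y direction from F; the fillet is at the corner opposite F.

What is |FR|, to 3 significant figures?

63.7

F is at the origin; F and E share the same y with |FE| = 66.5 and E on the −x side, so E = (-66.5, 0.00). FZ is vertical with |FZ| = 21.3 and Z on the −y side, so Z = (0.00, -21.3). The virtual corner opposite F is at (-66.5, -21.3). A1 meets ES tangentially, so RS is at right angles to ES and since A1 is tangent to TZ there, RT ⟂ TZ, with radius 4.9, so the center R sits 4.9 in from both sides at R = (-61.6, -16.4). Then |FR| = |R − F| = 63.7.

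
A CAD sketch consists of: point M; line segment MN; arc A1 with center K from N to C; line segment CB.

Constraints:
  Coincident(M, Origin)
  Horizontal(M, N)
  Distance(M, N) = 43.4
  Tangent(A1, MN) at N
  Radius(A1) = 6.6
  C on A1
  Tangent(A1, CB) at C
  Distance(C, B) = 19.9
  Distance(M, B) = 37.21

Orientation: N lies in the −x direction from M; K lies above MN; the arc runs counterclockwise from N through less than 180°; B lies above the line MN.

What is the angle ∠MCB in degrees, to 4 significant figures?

73.68°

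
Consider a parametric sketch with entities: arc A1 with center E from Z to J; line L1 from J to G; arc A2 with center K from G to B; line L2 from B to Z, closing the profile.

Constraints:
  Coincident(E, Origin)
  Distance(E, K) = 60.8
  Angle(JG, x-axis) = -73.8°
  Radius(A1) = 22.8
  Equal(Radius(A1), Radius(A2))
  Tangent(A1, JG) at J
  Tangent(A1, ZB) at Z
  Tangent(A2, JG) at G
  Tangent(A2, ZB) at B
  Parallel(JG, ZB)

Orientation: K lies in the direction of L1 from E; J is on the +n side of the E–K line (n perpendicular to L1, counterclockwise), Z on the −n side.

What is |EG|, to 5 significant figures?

64.934

The slot axis is L1's direction at -73.8°, so u = (cos -73.8°, sin -73.8°) = (0.27899, -0.96029) and n = (−sin -73.8°, cos -73.8°) = (0.96029, 0.27899). E is at the origin and K lies 60.8 along u from E, so K = 60.8·u = (16.963, -58.386). Tangency of A1 to both parallel lines with radius 22.8 puts J and Z at E ± 22.8·n: J = (21.895, 6.3610), Z = (-21.895, -6.3610). Equal radii place G and B the same way about K: G = K + 22.8·n = (38.857, -52.025), B = K − 22.8·n = (-4.9320, -64.747). Then |EG| = |G − E| = 64.934.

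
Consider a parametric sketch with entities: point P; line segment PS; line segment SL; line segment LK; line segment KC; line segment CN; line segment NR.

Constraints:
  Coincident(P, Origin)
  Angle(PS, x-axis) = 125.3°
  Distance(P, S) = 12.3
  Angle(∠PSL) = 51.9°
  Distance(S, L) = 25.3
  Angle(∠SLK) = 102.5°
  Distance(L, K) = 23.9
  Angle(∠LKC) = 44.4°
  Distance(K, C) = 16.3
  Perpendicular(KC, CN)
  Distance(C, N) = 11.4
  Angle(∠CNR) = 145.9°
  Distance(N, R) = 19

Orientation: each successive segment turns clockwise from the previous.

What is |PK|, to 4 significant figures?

26.65

∠PSL = 51.9° gives SL at -2.800° from the x-axis; with |SL| = 25.3, L = (18.16, 8.803). ∠SLK = 102.5° gives LK at -80.30° from the x-axis; with |LK| = 23.9, K = (22.19, -14.76). Then |PK| = |K − P| = 26.65.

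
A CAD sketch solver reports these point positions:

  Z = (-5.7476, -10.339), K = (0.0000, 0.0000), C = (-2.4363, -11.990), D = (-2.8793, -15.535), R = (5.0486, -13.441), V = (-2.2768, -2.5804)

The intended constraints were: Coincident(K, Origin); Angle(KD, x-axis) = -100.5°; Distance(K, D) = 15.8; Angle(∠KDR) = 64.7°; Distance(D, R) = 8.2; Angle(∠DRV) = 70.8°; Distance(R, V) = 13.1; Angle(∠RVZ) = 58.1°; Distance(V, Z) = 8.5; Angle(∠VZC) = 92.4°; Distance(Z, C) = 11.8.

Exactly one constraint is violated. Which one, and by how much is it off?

Distance(Z, C) = 11.8 — off by 8.10.

K = (0.00, 0.00) ✓; KD at -100.5° ✓; |KD| = 15.80 ✓; ∠KDR = 64.70° ✓; |DR| = 8.200 ✓; ∠DRV = 70.80° ✓; |RV| = 13.10 ✓; ∠RVZ = 58.10° ✓; |VZ| = 8.500 ✓; ∠VZC = 92.40° ✓; |ZC| = 3.700 ✗.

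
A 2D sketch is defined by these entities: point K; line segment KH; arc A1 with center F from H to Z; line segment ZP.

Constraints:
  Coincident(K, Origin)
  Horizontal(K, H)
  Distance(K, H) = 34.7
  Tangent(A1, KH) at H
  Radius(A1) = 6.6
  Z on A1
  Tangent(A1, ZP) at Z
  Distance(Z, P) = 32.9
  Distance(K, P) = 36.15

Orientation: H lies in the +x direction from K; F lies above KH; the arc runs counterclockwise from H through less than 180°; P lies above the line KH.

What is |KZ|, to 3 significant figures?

40.7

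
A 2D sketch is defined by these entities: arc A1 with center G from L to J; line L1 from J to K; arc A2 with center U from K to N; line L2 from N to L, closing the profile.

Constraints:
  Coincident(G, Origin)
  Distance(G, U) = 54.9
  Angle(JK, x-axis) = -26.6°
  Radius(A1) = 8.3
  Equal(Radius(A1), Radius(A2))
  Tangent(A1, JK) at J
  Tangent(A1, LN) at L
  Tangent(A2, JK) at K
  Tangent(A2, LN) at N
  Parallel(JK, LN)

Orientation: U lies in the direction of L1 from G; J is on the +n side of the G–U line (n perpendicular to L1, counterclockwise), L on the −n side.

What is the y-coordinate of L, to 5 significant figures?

-7.4215

The slot axis is L1's direction at -26.6°, so u = (cos -26.6°, sin -26.6°) = (0.89415, -0.44776) and n = (−sin -26.6°, cos -26.6°) = (0.44776, 0.89415). G is at the origin and U lies 54.9 along u from G, so U = 54.9·u = (49.089, -24.582). Tangency of A1 to both parallel lines with radius 8.3 puts J and L at G ± 8.3·n: J = (3.7164, 7.4215), L = (-3.7164, -7.4215). So L.y = -7.4215.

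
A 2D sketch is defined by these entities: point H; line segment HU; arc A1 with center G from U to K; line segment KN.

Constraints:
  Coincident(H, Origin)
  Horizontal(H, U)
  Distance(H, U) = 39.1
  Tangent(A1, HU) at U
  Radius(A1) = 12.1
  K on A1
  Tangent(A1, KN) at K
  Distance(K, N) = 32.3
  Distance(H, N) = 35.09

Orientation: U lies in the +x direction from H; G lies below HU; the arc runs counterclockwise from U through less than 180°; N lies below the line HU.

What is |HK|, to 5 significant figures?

29.395

Checks: |GK| = 12.10 ✓; ∠(GK, KN) = 90.00° ✓; |KN| = 32.30 ✓; |HN| = 35.09 ✓.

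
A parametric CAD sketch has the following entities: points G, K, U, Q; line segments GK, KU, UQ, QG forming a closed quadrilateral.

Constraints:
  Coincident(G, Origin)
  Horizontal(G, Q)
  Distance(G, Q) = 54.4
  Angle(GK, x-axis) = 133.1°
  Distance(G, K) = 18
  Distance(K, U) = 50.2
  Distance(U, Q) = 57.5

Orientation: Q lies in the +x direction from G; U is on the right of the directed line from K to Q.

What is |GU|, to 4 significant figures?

33.86

G is at the origin; G and Q share the same y with |GQ| = 54.4 and Q in +x, so Q = (54.4, 0). GK runs at 133.1° with |GK| = 18.0, so K = (-12.30, 13.14). U is determined by |KU| = 50.2 and |UQ| = 57.5 together: it lies at the intersection of circle(K, 50.2) and circle(Q, 57.5). With |KQ| = 67.98, the foot of the radical line on KQ is 28.21 from K and the perpendicular offset is √(50.2² − 28.21²) = 41.53. Taking the right-of-KQ solution: U = (7.349, -33.05).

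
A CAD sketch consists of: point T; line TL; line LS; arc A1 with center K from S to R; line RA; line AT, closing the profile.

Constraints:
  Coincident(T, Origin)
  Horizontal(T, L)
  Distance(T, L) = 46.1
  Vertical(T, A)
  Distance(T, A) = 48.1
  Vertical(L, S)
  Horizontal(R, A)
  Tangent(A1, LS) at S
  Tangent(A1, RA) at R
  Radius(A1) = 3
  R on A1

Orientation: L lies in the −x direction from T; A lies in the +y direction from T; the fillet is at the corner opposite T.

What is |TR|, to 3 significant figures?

64.6

The virtual corner opposite T is at (-46.1, 48.1). A1 meets LS tangentially, so KS is at right angles to LS and since A1 is tangent to RA there, KR ⟂ RA, with radius 3.0, so the center K sits 3.0 in from both sides at K = (-43.1, 45.1). That places the tangent points at S = (-46.1, 45.1) on LS and R = (-43.1, 48.1) on RA. Then |TR| = |R − T| = 64.6.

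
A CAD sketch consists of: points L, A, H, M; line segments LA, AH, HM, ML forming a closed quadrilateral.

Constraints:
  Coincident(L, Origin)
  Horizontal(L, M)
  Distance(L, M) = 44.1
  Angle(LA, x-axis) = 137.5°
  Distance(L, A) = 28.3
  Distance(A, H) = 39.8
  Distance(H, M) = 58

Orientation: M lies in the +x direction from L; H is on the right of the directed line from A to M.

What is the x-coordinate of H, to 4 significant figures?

-10.58

L is at the origin; LM is horizontal with |LM| = 44.1 and M in +x, so M = (44.1, 0). LA runs at 137.5° with |LA| = 28.3, so A = (-20.86, 19.12). H is determined by |AH| = 39.8 and |HM| = 58.0 together: it lies at the intersection of circle(A, 39.8) and circle(M, 58.0). With |AM| = 67.72, the foot of the radical line on AM is 20.72 from A and the perpendicular offset is √(39.8² − 20.72²) = 33.98. Taking the right-of-AM solution: H = (-10.58, -19.33).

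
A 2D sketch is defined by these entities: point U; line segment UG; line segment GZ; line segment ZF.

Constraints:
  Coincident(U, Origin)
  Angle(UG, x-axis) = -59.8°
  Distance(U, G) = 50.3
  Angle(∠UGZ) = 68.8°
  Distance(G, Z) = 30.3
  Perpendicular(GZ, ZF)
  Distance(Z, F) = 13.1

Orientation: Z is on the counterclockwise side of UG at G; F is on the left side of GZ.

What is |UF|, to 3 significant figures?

35.9

∠UGZ = 68.8°, so GZ runs at -59.8° + (180° − 68.8°) = 51.4° from the x-axis; with |GZ| = 30.3, Z = G + 30.3·(cos 51.4°, sin 51.4°) = (44.2, -19.8). GZ is perpendicular to ZF; with |ZF| = 13.1 on the left of GZ, F = Z + 13.1·(-0.782, 0.624) = (34.0, -11.6). Then |UF| = |F − U| = 35.9.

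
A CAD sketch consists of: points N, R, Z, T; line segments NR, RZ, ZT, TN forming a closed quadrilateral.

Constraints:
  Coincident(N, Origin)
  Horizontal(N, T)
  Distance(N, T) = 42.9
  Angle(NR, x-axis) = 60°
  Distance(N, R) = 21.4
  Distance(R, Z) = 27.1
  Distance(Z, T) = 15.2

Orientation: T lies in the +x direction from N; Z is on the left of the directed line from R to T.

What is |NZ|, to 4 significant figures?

40.05

Checks: |RZ| = 27.10 ✓; |ZT| = 15.20 ✓.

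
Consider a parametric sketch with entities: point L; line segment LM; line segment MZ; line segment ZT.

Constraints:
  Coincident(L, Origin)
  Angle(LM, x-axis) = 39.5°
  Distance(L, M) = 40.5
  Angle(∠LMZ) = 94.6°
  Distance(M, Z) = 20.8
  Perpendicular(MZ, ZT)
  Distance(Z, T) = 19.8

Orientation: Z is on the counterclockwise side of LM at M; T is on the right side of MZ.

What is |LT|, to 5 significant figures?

64.797

L is at the origin; LM runs at 39.5° with length 40.5, so M = 40.5·(cos 39.5°, sin 39.5°) = (31.251, 25.761). ∠LMZ = 94.6°, so MZ runs at 39.5° + (180° − 94.6°) = 124.90° from the x-axis; with |MZ| = 20.8, Z = M + 20.8·(cos 124.90°, sin 124.90°) = (19.350, 42.820). The perpendicularity gives ZT at right angles to MZ; with |ZT| = 19.8 on the right of MZ, T = Z + 19.8·(0.82015, 0.57215) = (35.589, 54.149). Then |LT| = |T − L| = 64.797.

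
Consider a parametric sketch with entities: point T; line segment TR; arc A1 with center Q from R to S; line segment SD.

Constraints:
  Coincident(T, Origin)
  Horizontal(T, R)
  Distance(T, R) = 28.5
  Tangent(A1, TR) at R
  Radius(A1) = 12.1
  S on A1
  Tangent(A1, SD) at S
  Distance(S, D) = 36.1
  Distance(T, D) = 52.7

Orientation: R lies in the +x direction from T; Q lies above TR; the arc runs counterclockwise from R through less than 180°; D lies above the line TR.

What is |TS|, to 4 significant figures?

42.94

Checks: |TR| = 28.50 ✓; |QS| = 12.10 ✓; ∠(QS, SD) = 90.00° ✓; |SD| = 36.10 ✓; |TD| = 52.70 ✓.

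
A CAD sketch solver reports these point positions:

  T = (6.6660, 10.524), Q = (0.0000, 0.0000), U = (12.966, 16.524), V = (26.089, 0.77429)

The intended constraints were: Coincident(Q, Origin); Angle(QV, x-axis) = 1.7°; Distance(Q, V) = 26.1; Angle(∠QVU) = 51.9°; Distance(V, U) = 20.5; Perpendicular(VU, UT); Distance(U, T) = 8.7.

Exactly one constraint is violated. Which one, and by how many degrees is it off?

Perpendicular(VU, UT) — off by 3.80°.

Q = (0.00, 0.00) ✓; QV at 1.700° ✓; |QV| = 26.10 ✓; ∠QVU = 51.90° ✓; |VU| = 20.50 ✓; ∠(VU, UT) = 93.80° ✗; |UT| = 8.700 ✓.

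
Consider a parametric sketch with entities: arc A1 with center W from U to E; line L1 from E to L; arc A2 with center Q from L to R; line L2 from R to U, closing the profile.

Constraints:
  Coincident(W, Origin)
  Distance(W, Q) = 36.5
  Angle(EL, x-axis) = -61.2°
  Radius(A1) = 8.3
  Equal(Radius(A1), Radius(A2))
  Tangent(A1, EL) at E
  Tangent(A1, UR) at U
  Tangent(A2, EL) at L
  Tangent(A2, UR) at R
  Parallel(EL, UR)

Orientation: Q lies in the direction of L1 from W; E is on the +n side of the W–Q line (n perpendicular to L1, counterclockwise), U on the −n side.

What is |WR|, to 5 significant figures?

37.432

The slot axis is L1's direction at -61.2°, so u = (cos -61.2°, sin -61.2°) = (0.48175, -0.87631) and n = (−sin -61.2°, cos -61.2°) = (0.87631, 0.48175). W is at the origin and Q lies 36.5 along u from W, so Q = 36.5·u = (17.584, -31.985). Tangency of A1 to both parallel lines with radius 8.3 puts E and U at W ± 8.3·n: E = (7.2733, 3.9986), U = (-7.2733, -3.9986). Equal radii place L and R the same way about Q: L = Q + 8.3·n = (24.857, -27.987), R = Q − 8.3·n = (10.311, -35.984). Then |WR| = |R − W| = 37.432.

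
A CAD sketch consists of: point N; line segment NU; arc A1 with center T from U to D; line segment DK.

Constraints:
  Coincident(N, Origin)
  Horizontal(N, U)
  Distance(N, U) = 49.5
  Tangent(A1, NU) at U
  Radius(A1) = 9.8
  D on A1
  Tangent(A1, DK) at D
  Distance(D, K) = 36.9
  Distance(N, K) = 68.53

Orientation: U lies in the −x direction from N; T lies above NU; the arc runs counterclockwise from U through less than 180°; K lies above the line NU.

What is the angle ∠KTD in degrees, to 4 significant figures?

75.13°

N is at the origin; NU is horizontal with |NU| = 49.5 and U on the −x side, so U = (-49.50, 0.000). Tangency of A1 to NU means the radius TU is perpendicular to NU, so T = U + (0, 9.8) = (-49.50, 9.800). Since TD ⟂ DK (tangency), |TK| = √(9.8² + 36.9²) = 38.18 regardless of where D sits on A1. So K lies on both circle(N, 68.53) and circle(T, 38.18); the above-NU intersection is K = (-48.94, 47.98). D is the foot of the tangent from K: D = (-39.99, 12.18).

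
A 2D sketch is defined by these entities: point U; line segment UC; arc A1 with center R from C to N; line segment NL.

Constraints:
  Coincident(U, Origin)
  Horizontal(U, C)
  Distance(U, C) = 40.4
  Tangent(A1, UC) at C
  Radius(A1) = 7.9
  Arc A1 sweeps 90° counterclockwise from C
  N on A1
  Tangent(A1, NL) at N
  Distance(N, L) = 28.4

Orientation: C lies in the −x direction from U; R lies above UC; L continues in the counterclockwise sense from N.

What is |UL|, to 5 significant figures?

48.723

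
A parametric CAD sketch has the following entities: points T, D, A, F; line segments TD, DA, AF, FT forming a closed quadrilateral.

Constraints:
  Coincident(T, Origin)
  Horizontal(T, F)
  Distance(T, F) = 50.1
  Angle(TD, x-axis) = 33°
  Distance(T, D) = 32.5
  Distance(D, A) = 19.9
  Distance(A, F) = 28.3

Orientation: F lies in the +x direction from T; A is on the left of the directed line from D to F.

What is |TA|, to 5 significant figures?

52.386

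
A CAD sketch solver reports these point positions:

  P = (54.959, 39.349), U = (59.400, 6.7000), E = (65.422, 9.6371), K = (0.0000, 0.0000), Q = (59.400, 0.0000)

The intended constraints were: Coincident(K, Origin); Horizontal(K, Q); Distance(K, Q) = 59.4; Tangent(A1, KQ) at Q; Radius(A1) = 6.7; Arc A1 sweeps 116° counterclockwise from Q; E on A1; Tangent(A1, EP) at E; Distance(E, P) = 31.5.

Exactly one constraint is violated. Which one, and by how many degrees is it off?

Tangent(A1, EP) at E — off by 6.60°.

K = (0.00, 0.00) ✓; K.y = 0.00, Q.y = 0.00 ✓; |KQ| = 59.40 ✓; ∠(UQ, QK) = 90.00° ✓; |UQ| = 6.700 ✓; bearing(U→E) − bearing(U→Q) = 116.0° ✓; |UE| = 6.700 ✓; ∠(UE, EP) = 96.60° ✗; |EP| = 31.50 ✓.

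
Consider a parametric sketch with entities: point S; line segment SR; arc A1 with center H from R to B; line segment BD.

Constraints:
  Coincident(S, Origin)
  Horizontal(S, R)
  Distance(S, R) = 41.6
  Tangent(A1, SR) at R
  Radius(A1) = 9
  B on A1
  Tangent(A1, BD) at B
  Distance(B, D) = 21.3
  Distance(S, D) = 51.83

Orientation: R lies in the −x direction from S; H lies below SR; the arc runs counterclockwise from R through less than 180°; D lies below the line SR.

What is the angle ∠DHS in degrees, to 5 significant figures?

99.950°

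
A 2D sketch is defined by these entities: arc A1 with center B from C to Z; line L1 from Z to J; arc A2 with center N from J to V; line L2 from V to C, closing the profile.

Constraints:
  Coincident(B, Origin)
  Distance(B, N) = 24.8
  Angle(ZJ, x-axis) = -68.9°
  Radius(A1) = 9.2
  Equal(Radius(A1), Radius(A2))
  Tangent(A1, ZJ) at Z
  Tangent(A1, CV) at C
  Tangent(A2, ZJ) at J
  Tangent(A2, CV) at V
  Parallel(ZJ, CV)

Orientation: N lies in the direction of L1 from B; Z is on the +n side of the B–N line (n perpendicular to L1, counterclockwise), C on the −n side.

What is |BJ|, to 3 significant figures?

26.5

The slot axis is L1's direction at -68.9°, so u = (cos -68.9°, sin -68.9°) = (0.360, -0.933) and n = (−sin -68.9°, cos -68.9°) = (0.933, 0.360). B is at the origin and N lies 24.8 along u from B, so N = 24.8·u = (8.93, -23.1). Tangency of A1 to both parallel lines with radius 9.2 puts Z and C at B ± 9.2·n: Z = (8.58, 3.31), C = (-8.58, -3.31). Equal radii place J and V the same way about N: J = N + 9.2·n = (17.5, -19.8), V = N − 9.2·n = (0.345, -26.4). Then |BJ| = |J − B| = 26.5.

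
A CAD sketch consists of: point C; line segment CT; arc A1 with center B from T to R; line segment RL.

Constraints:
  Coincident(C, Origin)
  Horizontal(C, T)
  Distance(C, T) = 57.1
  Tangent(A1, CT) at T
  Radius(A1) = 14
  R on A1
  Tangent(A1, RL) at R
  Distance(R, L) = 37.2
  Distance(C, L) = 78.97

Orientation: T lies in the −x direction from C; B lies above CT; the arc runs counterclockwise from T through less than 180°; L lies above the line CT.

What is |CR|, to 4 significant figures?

48.09

Checks: |BT| = 14.00 ✓; |BR| = 14.00 ✓; ∠(BR, RL) = 90.00° ✓; |RL| = 37.20 ✓; |CL| = 78.97 ✓.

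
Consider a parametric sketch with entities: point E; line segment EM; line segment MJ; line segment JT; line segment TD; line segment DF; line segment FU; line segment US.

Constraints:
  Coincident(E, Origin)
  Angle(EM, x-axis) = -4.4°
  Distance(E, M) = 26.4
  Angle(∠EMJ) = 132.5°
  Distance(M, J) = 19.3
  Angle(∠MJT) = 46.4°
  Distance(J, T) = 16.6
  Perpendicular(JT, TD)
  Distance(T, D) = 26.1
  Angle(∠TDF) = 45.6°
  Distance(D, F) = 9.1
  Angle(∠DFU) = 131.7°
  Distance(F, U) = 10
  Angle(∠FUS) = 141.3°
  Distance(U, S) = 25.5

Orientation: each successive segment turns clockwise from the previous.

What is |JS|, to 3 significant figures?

29.0

∠DFU = 131.7° gives FU at -98.2° from the x-axis; with |FU| = 10.0, U = (28.6, -6.50). ∠FUS = 141.3° gives US at -137° from the x-axis; with |US| = 25.5, S = (10.0, -23.9). Then |JS| = |S − J| = 29.0.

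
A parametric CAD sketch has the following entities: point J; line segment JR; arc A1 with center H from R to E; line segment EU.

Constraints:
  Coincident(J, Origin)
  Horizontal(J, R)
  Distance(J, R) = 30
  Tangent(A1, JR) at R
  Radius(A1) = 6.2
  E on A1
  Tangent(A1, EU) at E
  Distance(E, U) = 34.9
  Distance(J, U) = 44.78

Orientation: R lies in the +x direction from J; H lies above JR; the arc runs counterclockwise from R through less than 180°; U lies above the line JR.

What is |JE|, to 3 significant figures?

36.7

J is at the origin; JR is horizontal with |JR| = 30.0 and R on the +x side, so R = (30.0, 0.00). Tangency of A1 to JR means the radius HR is perpendicular to JR, so H = R + (0, 6.2) = (30.0, 6.20). Since HE ⟂ EU (tangency), |HU| = √(6.2² + 34.9²) = 35.4 regardless of where E sits on A1. So U lies on both circle(J, 44.78) and circle(H, 35.4); the above-JR intersection is U = (19.8, 40.2). E is the foot of the tangent from U: E = (35.5, 8.99).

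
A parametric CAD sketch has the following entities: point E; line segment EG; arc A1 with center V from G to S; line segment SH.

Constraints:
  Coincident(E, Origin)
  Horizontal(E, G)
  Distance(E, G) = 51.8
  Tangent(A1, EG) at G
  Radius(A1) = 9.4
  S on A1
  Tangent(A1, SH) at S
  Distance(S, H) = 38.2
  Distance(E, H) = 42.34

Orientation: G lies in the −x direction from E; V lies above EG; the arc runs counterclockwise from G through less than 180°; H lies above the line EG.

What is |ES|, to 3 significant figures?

44.2

Checks: E.y = 0.00, G.y = 0.00 ✓; |VS| = 9.400 ✓; ∠(VS, SH) = 90.00° ✓; |SH| = 38.20 ✓; |EH| = 42.34 ✓.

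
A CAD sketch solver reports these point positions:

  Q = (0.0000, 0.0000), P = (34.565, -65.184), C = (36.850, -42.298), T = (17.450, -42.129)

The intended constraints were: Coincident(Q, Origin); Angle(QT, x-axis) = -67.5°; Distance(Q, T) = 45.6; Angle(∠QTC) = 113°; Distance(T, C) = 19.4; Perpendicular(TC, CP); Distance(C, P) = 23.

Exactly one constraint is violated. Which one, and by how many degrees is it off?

Perpendicular(TC, CP) — off by 5.20°.

Q = (0.00, 0.00) ✓; QT at -67.50° ✓; |QT| = 45.60 ✓; ∠QTC = 113.0° ✓; |TC| = 19.40 ✓; ∠(TC, CP) = 95.20° ✗; |CP| = 23.00 ✓.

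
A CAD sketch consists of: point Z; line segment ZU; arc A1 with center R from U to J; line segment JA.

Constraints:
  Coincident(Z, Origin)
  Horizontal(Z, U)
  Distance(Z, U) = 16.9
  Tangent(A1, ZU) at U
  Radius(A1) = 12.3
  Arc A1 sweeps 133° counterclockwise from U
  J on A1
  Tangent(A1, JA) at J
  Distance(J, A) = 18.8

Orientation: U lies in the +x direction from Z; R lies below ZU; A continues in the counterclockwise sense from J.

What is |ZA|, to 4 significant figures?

40.19

Z is at the origin; Z and U share the same y with |ZU| = 16.9 and U on the +x side, so U = (16.90, 0.000). The tangent condition forces RU to be normal to ZU, so R = U + (0, -12.3) = (16.90, -12.30). On A1, U sits at bearing 90° from R; a 133° counterclockwise sweep puts J at bearing 223°, so J = R + 12.3·(cos 223°, sin 223°) = (7.904, -20.69). A1 meets JA tangentially, so RJ is at right angles to JA, so JA runs along (−sin 223°, cos 223°); with |JA| = 18.8, A = (20.73, -34.44). Then |ZA| = |A − Z| = 40.19.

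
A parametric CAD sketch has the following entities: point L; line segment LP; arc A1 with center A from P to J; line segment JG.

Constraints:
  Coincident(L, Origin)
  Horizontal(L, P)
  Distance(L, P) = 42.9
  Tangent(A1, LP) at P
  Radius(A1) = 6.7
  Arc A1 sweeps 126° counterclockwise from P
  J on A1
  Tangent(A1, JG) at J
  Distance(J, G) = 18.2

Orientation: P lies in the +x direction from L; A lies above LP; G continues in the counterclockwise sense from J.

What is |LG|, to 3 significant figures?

45.4

On A1, P sits at bearing -90° from A; a 126° counterclockwise sweep puts J at bearing 36°, so J = A + 6.7·(cos 36°, sin 36°) = (48.3, 10.6). Since A1 is tangent to JG there, AJ ⟂ JG, so JG runs along (−sin 36°, cos 36°); with |JG| = 18.2, G = (37.6, 25.4). Then |LG| = |G − L| = 45.4.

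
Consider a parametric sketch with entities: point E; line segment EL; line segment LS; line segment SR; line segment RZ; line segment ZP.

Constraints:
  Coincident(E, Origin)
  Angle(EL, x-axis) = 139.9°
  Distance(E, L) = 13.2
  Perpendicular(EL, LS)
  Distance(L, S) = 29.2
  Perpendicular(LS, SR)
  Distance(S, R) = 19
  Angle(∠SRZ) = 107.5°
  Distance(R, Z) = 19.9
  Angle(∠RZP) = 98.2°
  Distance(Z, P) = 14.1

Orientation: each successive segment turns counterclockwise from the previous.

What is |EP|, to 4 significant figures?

4.208

E is at the origin; EL runs at 139.9° with length 13.2, so L = (-10.10, 8.502). EL ⟂ LS, so LS runs at -130.1°; with |LS| = 29.2, S = (-28.91, -13.83). The perpendicularity gives SR at right angles to LS, so SR runs at -40.10°; with |SR| = 19.0, R = (-14.37, -26.07). ∠SRZ = 107.5° gives RZ at 32.40° from the x-axis; with |RZ| = 19.9, Z = (2.430, -15.41). ∠RZP = 98.2° gives ZP at 114.2° from the x-axis; with |ZP| = 14.1, P = (-3.350, -2.548). Then |EP| = |P − E| = 4.208.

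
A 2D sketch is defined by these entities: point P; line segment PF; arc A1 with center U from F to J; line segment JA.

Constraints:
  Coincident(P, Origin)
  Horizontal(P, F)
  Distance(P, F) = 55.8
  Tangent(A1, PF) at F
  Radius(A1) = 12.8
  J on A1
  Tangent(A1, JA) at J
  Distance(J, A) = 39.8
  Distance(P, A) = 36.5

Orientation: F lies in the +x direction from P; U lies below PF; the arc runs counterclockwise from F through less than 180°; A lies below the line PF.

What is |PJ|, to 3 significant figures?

47.0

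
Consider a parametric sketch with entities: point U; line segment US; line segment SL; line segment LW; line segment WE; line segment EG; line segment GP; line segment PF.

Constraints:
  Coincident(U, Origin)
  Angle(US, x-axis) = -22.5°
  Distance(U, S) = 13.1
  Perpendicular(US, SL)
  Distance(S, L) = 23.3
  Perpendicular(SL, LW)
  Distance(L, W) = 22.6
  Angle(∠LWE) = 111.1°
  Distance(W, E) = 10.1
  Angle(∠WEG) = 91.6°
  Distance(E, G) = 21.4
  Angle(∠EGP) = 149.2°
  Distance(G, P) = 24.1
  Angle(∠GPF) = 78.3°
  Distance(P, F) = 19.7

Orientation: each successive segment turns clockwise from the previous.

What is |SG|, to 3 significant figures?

8.59

U is at the origin; US runs at -22.5° with length 13.1, so S = (12.1, -5.01). US is perpendicular to SL, so SL runs at -112°; with |SL| = 23.3, L = (3.19, -26.5). SL is perpendicular to LW, so LW runs at 158°; with |LW| = 22.6, W = (-17.7, -17.9). ∠LWE = 111.1° gives WE at 88.6° from the x-axis; with |WE| = 10.1, E = (-17.4, -7.79). ∠WEG = 91.6° gives EG at 0.200° from the x-axis; with |EG| = 21.4, G = (3.95, -7.72). Then |SG| = |G − S| = 8.59.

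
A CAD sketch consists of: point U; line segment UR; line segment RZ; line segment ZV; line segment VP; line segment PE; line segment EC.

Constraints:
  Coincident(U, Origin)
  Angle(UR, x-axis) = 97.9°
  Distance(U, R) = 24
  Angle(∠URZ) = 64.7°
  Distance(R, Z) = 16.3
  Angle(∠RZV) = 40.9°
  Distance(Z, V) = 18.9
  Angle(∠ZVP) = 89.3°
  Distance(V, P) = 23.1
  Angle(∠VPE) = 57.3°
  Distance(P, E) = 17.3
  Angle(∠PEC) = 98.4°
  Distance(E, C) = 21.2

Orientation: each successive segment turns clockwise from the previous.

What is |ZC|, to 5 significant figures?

14.294

U is at the origin; UR runs at 97.9° with length 24.0, so R = (-3.2987, 23.772). ∠URZ = 64.7° gives RZ at -17.400° from the x-axis; with |RZ| = 16.3, Z = (12.255, 18.898). ∠RZV = 40.9° gives ZV at -156.50° from the x-axis; with |ZV| = 18.9, V = (-5.0770, 11.362). ∠ZVP = 89.3° gives VP at 112.80° from the x-axis; with |VP| = 23.1, P = (-14.029, 32.657). ∠VPE = 57.3° gives PE at -9.9000° from the x-axis; with |PE| = 17.3, E = (3.0138, 29.682). ∠PEC = 98.4° gives EC at -91.500° from the x-axis; with |EC| = 21.2, C = (2.4588, 8.4894). Then |ZC| = |C − Z| = 14.294.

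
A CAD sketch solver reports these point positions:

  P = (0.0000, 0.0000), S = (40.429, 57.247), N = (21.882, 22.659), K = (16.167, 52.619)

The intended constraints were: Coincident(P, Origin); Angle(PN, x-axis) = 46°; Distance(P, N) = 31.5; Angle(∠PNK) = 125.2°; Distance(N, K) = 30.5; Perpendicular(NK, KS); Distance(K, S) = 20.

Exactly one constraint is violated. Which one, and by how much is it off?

Distance(K, S) = 20 — off by 4.70.

P = (0.00, 0.00) ✓; PN at 46.00° ✓; |PN| = 31.50 ✓; ∠PNK = 125.2° ✓; |NK| = 30.50 ✓; ∠(NK, KS) = 90.00° ✓; |KS| = 24.70 ✗.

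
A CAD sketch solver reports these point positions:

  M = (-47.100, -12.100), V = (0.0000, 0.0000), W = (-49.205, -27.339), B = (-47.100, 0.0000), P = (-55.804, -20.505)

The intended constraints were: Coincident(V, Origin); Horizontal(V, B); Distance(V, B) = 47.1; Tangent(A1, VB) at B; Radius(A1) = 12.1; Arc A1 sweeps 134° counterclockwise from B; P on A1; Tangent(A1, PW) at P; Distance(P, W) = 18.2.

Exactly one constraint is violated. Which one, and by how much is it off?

Distance(P, W) = 18.2 — off by 8.70.

V = (0.00, 0.00) ✓; V.y = 0.00, B.y = 0.00 ✓; |VB| = 47.10 ✓; ∠(MB, BV) = 90.00° ✓; |MB| = 12.10 ✓; bearing(M→P) − bearing(M→B) = 134.0° ✓; |MP| = 12.10 ✓; ∠(MP, PW) = 90.00° ✓; |PW| = 9.500 ✗.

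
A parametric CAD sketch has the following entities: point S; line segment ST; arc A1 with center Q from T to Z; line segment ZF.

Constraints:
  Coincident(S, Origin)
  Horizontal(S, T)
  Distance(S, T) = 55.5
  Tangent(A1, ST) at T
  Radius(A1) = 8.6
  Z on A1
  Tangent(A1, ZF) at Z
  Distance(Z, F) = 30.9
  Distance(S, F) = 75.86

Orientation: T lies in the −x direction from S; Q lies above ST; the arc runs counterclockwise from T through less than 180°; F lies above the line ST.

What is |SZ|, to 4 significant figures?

50.04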